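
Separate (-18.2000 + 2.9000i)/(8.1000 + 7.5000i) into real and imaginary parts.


Multiply by conjugate: (-18.2000 + 2.9000i)(8.1000 - 7.5000i) / (8.1^2 + 7.5^2)
Numerator real = -18.2*8.1 + 2.9*7.5 = -125.67
Numerator imag = 2.9*8.1 - (-18.2)*7.5 = 159.99
Denominator = 121.86
Re(z) = -125.67/121.86 = -1.0313
Im(z) = 159.99/121.86 = 1.3129

Re(z) = -1.0313, Im(z) = 1.3129


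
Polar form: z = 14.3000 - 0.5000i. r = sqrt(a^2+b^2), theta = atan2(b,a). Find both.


r = sqrt(204.49+0.25) = sqrt(204.74) = 14.3087
theta = atan2(-0.5, 14.3) = -2.0025 degrees

r = 14.3087, theta = -2.0025 degrees


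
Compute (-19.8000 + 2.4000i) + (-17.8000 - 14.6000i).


Real: -19.8 - 17.8 = -37.6
Imag: 2.4 - 14.6 = -12.2

-37.6000 - 12.2000i


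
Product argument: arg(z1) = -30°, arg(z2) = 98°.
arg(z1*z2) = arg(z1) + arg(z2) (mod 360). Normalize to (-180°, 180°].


arg(z1*z2) = -30° + 98° = 68°
Normalized to (-180°, 180°]: 68°

68°


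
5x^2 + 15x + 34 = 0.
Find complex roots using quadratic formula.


disc = 15^2 - 4*5*34 = 225 - 680 = -455
sqrt(|disc|) = sqrt(455) = 21.3307
Real part = -15/(2*5) = -1.5000
Imag part = 21.3307/(2*5) = 2.1331

-1.5000 ± 2.1331i


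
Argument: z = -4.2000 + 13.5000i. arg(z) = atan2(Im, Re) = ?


Re = -4.2, Im = 13.5
arg = atan2(13.5, -4.2) = 107.2815 degrees

arg(z) = 107.2815 degrees


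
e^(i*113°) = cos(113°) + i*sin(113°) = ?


cos(113°) = -0.3907
sin(113°) = 0.9205

e^(i*113°) = -0.3907 + 0.9205i


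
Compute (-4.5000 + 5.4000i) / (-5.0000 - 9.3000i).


Conjugate of z2 = -5.0000 + 9.3000i
Numerator: (-4.5000 + 5.4000i)(-5.0000 + 9.3000i) = -27.7200 - 68.8500i
Denominator: (-5)^2 + (-9.3)^2 = 111.49
Result = (-27.7200 - 68.8500i)/111.49

-0.2486 - 0.6175i


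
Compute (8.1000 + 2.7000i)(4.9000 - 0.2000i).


Real = 8.1*4.9 - 2.7*(-0.2) = 39.69 - (-0.54) = 40.23
Imag = 8.1*(-0.2) + 4.9*2.7 = -1.62 + 13.23 = 11.61

40.2300 + 11.6100i


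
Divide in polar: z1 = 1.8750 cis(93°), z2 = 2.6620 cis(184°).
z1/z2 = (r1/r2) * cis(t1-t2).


r = 1.8750 / 2.6620 = 0.7044
theta = 93° - 184° = -91° = 269° (mod 360)

0.7044 cis(269°)


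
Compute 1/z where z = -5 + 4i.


|z|^2 = 25+16 = 41
1/z = (-5 - 4i)/41

1/z = -0.1220 - 0.0976i


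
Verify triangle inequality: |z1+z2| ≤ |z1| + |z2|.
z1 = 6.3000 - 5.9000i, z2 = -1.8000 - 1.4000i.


|z1| = sqrt(6.3^2 + (-5.9)^2) = sqrt(74.5) = 8.6313
|z2| = sqrt((-1.8)^2 + (-1.4)^2) = sqrt(5.2) = 2.2804
z1+z2 = 4.5000 - 7.3000i
|z1+z2| = sqrt(73.54) = 8.5755
|z1|+|z2| = 8.6313 + 2.2804 = 10.9117

|z1+z2| = 8.5755 ≤ |z1|+|z2| = 10.9117 (verified)


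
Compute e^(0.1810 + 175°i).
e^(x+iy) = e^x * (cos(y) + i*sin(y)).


e^0.1810 = 1.19842
cos(175°) = -0.9962
sin(175°) = 0.087156
Real = 1.19842*(-0.9962) = -1.1939
Imag = 1.19842*0.087156 = 0.1044

-1.1939 + 0.1044i


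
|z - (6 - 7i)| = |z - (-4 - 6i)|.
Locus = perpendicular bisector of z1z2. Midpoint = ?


Equal distances means the locus is the perpendicular bisector of z1 and z2.
Midpoint = ((6+(-4))/2, (-7+(-6))/2) = (1.0000, -6.5000)

Perpendicular bisector through (1.0000, -6.5000)


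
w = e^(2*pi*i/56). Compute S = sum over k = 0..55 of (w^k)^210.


The roots are w_k = w^k with w = e^(2*pi*i/56), and (w^k)^210 = (w^210)^k.
So S = 1 + u + u^2 + ... + u^(55) with u = w^210.
210 = 3*56 + 42, so 210 is not a multiple of 56: u = (w^56)^3 * w^42 = w^42 ≠ 1 (w is a primitive 56th root), while u^56 = (w^56)^210 = 1.
Geometric series: S = (1 - u^56)/(1 - u) = (1 - 1)/(1 - u) = 0

S = 0


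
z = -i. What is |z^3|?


|z| = sqrt(0+1) = sqrt(1) = 1
|z^3| = |z|^3 = 1^3 = 1

|z^3| = 1


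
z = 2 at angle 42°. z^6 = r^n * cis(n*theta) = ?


r^6 = 2^6 = 64
n*theta = 6*42° = 252° = 252° (mod 360)
a = 64*cos(252°) = -19.7771
b = 64*sin(252°) = -60.8676

64 cis(252°) = -19.7771 - 60.8676i


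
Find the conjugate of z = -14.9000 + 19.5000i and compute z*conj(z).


z_bar = -14.9000 - 19.5000i
z*z_bar = (-14.9)^2 + 19.5^2 = 222.01 + 380.25 = 602.26

z_bar = -14.9000 - 19.5000i, z*z_bar = 602.26


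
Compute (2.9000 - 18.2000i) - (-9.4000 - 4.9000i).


Real: 2.9 + 9.4 = 12.3
Imag: -18.2 + 4.9 = -13.3

12.3000 - 13.3000i


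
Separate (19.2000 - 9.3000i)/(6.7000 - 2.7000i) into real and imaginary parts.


Multiply by conjugate: (19.2000 - 9.3000i)(6.7000 + 2.7000i) / (6.7^2 + (-2.7)^2)
Numerator real = 19.2*6.7 - (9.3)*(-2.7) = 153.75
Numerator imag = -9.3*6.7 - 19.2*(-2.7) = -10.47
Denominator = 52.18
Re(z) = 153.75/52.18 = 2.9465
Im(z) = -10.47/52.18 = -0.2007

Re(z) = 2.9465, Im(z) = -0.2007


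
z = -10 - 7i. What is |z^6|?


|z| = sqrt(100+49) = sqrt(149) = 12.2066
|z^6| = |z|^6 = (sqrt(149))^6 = 149^3 = 3307949

|z^6| = 3307949


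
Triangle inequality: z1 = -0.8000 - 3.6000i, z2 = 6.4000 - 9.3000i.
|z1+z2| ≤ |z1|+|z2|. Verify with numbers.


|z1| = sqrt((-0.8)^2 + (-3.6)^2) = sqrt(13.6) = 3.6878
|z2| = sqrt(6.4^2 + (-9.3)^2) = sqrt(127.45) = 11.2894
z1+z2 = 5.6000 - 12.9000i
|z1+z2| = sqrt(197.77) = 14.0631
|z1|+|z2| = 3.6878 + 11.2894 = 14.9772

|z1+z2| = 14.0631 ≤ |z1|+|z2| = 14.9772 (verified)


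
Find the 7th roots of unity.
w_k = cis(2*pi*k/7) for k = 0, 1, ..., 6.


The 7th roots of unity are cis(360k/7°) for k=0..6
Angle step = 360/7 = 51.4286°
Primitive root: cis(51.4286°)
Primitive root = 0.6235 + 0.7818i

7 roots at angles: 0°, 51.4286°, 102.8571°, 154.2857°, 205.7143°, 257.1429°, 308.5714°


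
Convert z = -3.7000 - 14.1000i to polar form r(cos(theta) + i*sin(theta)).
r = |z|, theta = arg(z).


r = sqrt(13.69+198.81) = sqrt(212.5) = 14.5774
theta = atan2(-14.1, -3.7) = -104.7036 degrees

r = 14.5774, theta = -104.7036 degrees


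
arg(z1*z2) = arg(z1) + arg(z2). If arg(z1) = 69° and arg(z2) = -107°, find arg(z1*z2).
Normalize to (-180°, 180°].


arg(z1*z2) = 69° - 107° = -38°
Normalized to (-180°, 180°]: -38°

-38°


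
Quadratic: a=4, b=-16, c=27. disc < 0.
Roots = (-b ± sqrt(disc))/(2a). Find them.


disc = (-16)^2 - 4*4*27 = 256 - 432 = -176
sqrt(|disc|) = sqrt(176) = 13.2665
Real part = 16/(2*4) = 2.0000
Imag part = 13.2665/(2*4) = 1.6583

2.0000 ± 1.6583i


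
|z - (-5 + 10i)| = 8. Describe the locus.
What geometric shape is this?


|z - z0| = r is a circle with center z0 and radius r.
Center = (-5, 10), radius = 8

Circle with center (-5, 10) and radius 8


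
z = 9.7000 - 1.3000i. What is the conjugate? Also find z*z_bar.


z_bar = 9.7000 + 1.3000i
z*z_bar = 9.7^2 + (-1.3)^2 = 94.09 + 1.69 = 95.78

z_bar = 9.7000 + 1.3000i, z*z_bar = 95.78


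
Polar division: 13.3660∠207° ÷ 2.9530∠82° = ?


r = 13.3660 / 2.9530 = 4.5262
theta = 207° - 82° = 125° = 125° (mod 360)

4.5262 cis(125°)


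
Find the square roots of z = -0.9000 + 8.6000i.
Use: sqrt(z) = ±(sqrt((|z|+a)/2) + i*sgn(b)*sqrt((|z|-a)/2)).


|z| = sqrt(0.81+73.96) = 8.6470
sqrt((|z|+a)/2) = sqrt((8.6470+(-0.9))/2) = sqrt(3.8735) = 1.9681
sqrt((|z|-a)/2) = sqrt((8.6470-(-0.9))/2) = sqrt(4.7735) = 2.1848

±(1.9681 + 2.1848i) i.e. 1.9681 + 2.1848i and -1.9681 - 2.1848i


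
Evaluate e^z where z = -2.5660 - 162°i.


e^-2.5660 = 0.07684
cos(-162°) = -0.9511
sin(-162°) = -0.309
Real = 0.07684*(-0.9511) = -0.0731
Imag = 0.07684*(-0.309) = -0.0237

-0.0731 - 0.0237i


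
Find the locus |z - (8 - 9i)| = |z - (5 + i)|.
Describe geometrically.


Equal distances means the locus is the perpendicular bisector of z1 and z2.
Midpoint = ((8+5)/2, (-9+1)/2) = (6.5000, -4.0000)

Perpendicular bisector through (6.5000, -4.0000)


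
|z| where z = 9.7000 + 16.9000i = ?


|z| = sqrt(9.7^2 + 16.9^2) = sqrt(94.09 + 285.61) = sqrt(379.7) = 19.4859

|z| = 19.4859


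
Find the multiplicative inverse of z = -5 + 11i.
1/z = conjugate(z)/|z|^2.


|z|^2 = 25+121 = 146
1/z = (-5 - 11i)/146

1/z = -0.0342 - 0.0753i


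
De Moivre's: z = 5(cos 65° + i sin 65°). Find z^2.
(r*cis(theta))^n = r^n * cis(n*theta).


r^2 = 5^2 = 25
n*theta = 2*65° = 130° = 130° (mod 360)
a = 25*cos(130°) = -16.0697
b = 25*sin(130°) = 19.1511

25 cis(130°) = -16.0697 + 19.1511i


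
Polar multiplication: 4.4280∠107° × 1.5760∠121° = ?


r = 4.4280 * 1.5760 = 6.9785
theta = 107° + 121° = 228° = 228° (mod 360)

6.9785 cis(228°)


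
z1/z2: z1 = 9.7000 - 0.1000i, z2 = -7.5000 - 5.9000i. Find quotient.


Conjugate of z2 = -7.5000 + 5.9000i
Numerator: (9.7000 - 0.1000i)(-7.5000 + 5.9000i) = -72.1600 + 57.9800i
Denominator: (-7.5)^2 + (-5.9)^2 = 91.06
Result = (-72.1600 + 57.9800i)/91.06

-0.7924 + 0.6367i


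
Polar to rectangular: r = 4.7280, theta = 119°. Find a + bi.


a = 4.7280*cos(119°) = 4.7280*(-0.48481) = -2.2922
b = 4.7280*sin(119°) = 4.7280*0.87462 = 4.1352

-2.2922 + 4.1352i


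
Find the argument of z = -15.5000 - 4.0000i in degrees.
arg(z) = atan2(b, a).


Re = -15.5, Im = -4
arg = atan2(-4, -15.5) = -165.5297 degrees

arg(z) = -165.5297 degrees


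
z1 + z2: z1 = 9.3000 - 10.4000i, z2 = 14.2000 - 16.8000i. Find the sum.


Real: 9.3 + 14.2 = 23.5
Imag: -10.4 - 16.8 = -27.2

23.5000 - 27.2000i


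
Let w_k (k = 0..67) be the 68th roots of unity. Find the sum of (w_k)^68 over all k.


The roots are w_k = w^k with w = e^(2*pi*i/68), and (w^k)^68 = (w^68)^k.
So S = 1 + u + u^2 + ... + u^(67) with u = w^68.
68 = 1*68 + 0, so 68 is a multiple of 68 and u = (w^68)^1 = 1.
Every one of the 68 terms equals 1: S = 68

S = 68


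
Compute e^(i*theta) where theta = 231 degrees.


cos(231°) = -0.6293
sin(231°) = -0.7771

e^(i*231°) = -0.6293 - 0.7771i


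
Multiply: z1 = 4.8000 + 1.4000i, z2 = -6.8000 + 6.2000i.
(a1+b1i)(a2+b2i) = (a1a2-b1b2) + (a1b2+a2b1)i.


Real = 4.8*(-6.8) - 1.4*6.2 = -32.64 - 8.68 = -41.32
Imag = 4.8*6.2 - (6.8)*1.4 = 29.76 - (9.52) = 20.24

-41.3200 + 20.2400i


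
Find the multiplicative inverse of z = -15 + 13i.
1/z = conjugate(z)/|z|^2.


|z|^2 = 225+169 = 394
1/z = (-15 - 13i)/394

1/z = -0.0381 - 0.0330i


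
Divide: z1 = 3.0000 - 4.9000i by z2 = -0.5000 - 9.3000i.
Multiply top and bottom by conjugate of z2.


Conjugate of z2 = -0.5000 + 9.3000i
Numerator: (3.0000 - 4.9000i)(-0.5000 + 9.3000i) = 44.0700 + 30.3500i
Denominator: (-0.5)^2 + (-9.3)^2 = 86.74
Result = (44.0700 + 30.3500i)/86.74

0.5081 + 0.3499i


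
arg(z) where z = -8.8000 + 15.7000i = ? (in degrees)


Re = -8.8, Im = 15.7
arg = atan2(15.7, -8.8) = 119.2710 degrees

arg(z) = 119.2710 degrees


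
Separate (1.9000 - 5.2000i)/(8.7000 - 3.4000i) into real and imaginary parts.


Multiply by conjugate: (1.9000 - 5.2000i)(8.7000 + 3.4000i) / (8.7^2 + (-3.4)^2)
Numerator real = 1.9*8.7 - (5.2)*(-3.4) = 34.21
Numerator imag = -5.2*8.7 - 1.9*(-3.4) = -38.78
Denominator = 87.25
Re(z) = 34.21/87.25 = 0.3921
Im(z) = -38.78/87.25 = -0.4445

Re(z) = 0.3921, Im(z) = -0.4445


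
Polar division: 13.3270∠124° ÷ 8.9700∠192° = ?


r = 13.3270 / 8.9700 = 1.4857
theta = 124° - 192° = -68° = 292° (mod 360)

1.4857 cis(292°)


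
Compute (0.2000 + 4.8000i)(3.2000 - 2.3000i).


Real = 0.2*3.2 - 4.8*(-2.3) = 0.64 - (-11.04) = 11.68
Imag = 0.2*(-2.3) + 3.2*4.8 = -0.46 + 15.36 = 14.9

11.6800 + 14.9000i


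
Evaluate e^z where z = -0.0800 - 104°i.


e^-0.0800 = 0.9231
cos(-104°) = -0.2419
sin(-104°) = -0.9703
Real = 0.9231*(-0.2419) = -0.2233
Imag = 0.9231*(-0.9703) = -0.8957

-0.2233 - 0.8957i


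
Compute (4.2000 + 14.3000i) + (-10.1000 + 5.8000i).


Real: 4.2 - 10.1 = -5.9
Imag: 14.3 + 5.8 = 20.1

-5.9000 + 20.1000i


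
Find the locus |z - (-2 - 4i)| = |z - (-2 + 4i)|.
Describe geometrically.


Equal distances means the locus is the perpendicular bisector of z1 and z2.
Midpoint = ((-2+(-2))/2, (-4+4)/2) = (-2.0000, 0)

Perpendicular bisector through (-2.0000, 0)


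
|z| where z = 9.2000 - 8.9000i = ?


|z| = sqrt(9.2^2 + (-8.9)^2) = sqrt(84.64 + 79.21) = sqrt(163.85) = 12.8004

|z| = 12.8004


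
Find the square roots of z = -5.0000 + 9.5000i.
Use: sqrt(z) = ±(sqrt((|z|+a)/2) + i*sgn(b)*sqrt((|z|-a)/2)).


|z| = sqrt(25+90.25) = 10.7355
sqrt((|z|+a)/2) = sqrt((10.7355+(-5))/2) = sqrt(2.8677) = 1.6934
sqrt((|z|-a)/2) = sqrt((10.7355-(-5))/2) = sqrt(7.8677) = 2.8049

±(1.6934 + 2.8049i) i.e. 1.6934 + 2.8049i and -1.6934 - 2.8049i


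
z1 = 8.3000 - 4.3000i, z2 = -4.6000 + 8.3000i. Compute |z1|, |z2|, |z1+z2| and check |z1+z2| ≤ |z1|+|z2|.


|z1| = sqrt(8.3^2 + (-4.3)^2) = sqrt(87.38) = 9.3477
|z2| = sqrt((-4.6)^2 + 8.3^2) = sqrt(90.05) = 9.4895
z1+z2 = 3.7000 + 4.0000i
|z1+z2| = sqrt(29.69) = 5.4489
|z1|+|z2| = 9.3477 + 9.4895 = 18.8372

|z1+z2| = 5.4489 ≤ |z1|+|z2| = 18.8372 (verified)


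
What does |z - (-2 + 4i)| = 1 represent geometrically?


|z - z0| = r is a circle with center z0 and radius r.
Center = (-2, 4), radius = 1

Circle with center (-2, 4) and radius 1


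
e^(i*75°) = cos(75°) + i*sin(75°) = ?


cos(75°) = 0.2588
sin(75°) = 0.9659

e^(i*75°) = 0.2588 + 0.9659i


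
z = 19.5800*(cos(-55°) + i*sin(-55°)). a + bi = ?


a = 19.5800*cos(-55°) = 19.5800*0.573576 = 11.2306
b = 19.5800*sin(-55°) = 19.5800*(-0.81915) = -16.0390

11.2306 - 16.0390i


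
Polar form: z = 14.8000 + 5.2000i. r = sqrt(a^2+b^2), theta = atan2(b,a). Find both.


r = sqrt(219.04+27.04) = sqrt(246.08) = 15.6869
theta = atan2(5.2, 14.8) = 19.3590 degrees

r = 15.6869, theta = 19.3590 degrees


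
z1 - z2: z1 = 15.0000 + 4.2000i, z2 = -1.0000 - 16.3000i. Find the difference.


Real: 15 + 1 = 16
Imag: 4.2 + 16.3 = 20.5

16.0000 + 20.5000i


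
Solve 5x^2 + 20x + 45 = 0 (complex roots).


disc = 20^2 - 4*5*45 = 400 - 900 = -500
sqrt(|disc|) = sqrt(500) = 22.3607
Real part = -20/(2*5) = -2.0000
Imag part = 22.3607/(2*5) = 2.2361

-2.0000 ± 2.2361i


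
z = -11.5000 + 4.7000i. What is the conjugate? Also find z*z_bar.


z_bar = -11.5000 - 4.7000i
z*z_bar = (-11.5)^2 + 4.7^2 = 132.25 + 22.09 = 154.34

z_bar = -11.5000 - 4.7000i, z*z_bar = 154.34


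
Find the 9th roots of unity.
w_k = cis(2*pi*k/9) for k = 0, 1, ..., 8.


The 9th roots of unity are cis(360k/9°) for k=0..8
Angle step = 360/9 = 40°
Primitive root: cis(40°)
Primitive root = 0.7660 + 0.6428i

9 roots at angles: 0°, 40°, 80°, 120°, 160°, 200°, 240°, 280°, 320°


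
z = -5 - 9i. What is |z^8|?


|z| = sqrt(25+81) = sqrt(106) = 10.2956
|z^8| = |z|^8 = (sqrt(106))^8 = 106^4 = 126247696

|z^8| = 126247696


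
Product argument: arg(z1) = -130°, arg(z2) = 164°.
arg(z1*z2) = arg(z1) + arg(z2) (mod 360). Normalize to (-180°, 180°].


arg(z1*z2) = -130° + 164° = 34°
Normalized to (-180°, 180°]: 34°

34°


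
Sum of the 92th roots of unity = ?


The sum of all 92th roots of unity is 0.
Geometric series: (1 - w^92)/(1 - w) = (1-1)/(1-w) = 0 since w^92 = 1, w ≠ 1.
Alternatively: coefficient of z^91 in z^92 - 1 is 0.

0


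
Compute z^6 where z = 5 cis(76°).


r^6 = 5^6 = 15625
n*theta = 6*76° = 456° = 96° (mod 360)
a = 15625*cos(96°) = -1633.2572
b = 15625*sin(96°) = 15539.4046

15625 cis(96°) = -1633.2572 + 15539.4046i


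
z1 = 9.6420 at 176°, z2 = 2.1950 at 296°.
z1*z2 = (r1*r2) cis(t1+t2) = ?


r = 9.6420 * 2.1950 = 21.1642
theta = 176° + 296° = 472° = 112° (mod 360)

21.1642 cis(112°)


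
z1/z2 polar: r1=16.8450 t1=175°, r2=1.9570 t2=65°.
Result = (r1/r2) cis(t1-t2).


r = 16.8450 / 1.9570 = 8.6076
theta = 175° - 65° = 110° = 110° (mod 360)

8.6076 cis(110°)


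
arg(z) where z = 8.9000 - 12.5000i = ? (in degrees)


Re = 8.9, Im = -12.5
arg = atan2(-12.5, 8.9) = -54.5491 degrees

arg(z) = -54.5491 degrees


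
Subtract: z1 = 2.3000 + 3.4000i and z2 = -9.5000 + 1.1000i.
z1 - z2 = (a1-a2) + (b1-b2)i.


Real: 2.3 + 9.5 = 11.8
Imag: 3.4 - 1.1 = 2.3

11.8000 + 2.3000i


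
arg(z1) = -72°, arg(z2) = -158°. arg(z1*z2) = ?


arg(z1*z2) = -72° - 158° = -230°
Normalized to (-180°, 180°]: 130°

130°


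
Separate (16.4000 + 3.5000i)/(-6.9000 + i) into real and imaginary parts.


Multiply by conjugate: (16.4000 + 3.5000i)(-6.9000 - i) / ((-6.9)^2 + 1^2)
Numerator real = 16.4*(-6.9) + 3.5*1 = -109.66
Numerator imag = 3.5*(-6.9) - 16.4*1 = -40.55
Denominator = 48.61
Re(z) = -109.66/48.61 = -2.2559
Im(z) = -40.55/48.61 = -0.8342

Re(z) = -2.2559, Im(z) = -0.8342


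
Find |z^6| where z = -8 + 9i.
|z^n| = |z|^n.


|z| = sqrt(64+81) = sqrt(145) = 12.0416
|z^6| = |z|^6 = (sqrt(145))^6 = 145^3 = 3048625

|z^6| = 3048625


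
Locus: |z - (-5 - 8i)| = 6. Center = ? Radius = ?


|z - z0| = r is a circle with center z0 and radius r.
Center = (-5, -8), radius = 6

Circle with center (-5, -8) and radius 6


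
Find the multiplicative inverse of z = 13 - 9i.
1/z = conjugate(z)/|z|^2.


|z|^2 = 169+81 = 250
1/z = (13 + 9i)/250

1/z = 0.0520 + 0.0360i


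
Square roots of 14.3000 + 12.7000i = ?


|z| = sqrt(204.49+161.29) = 19.1254
sqrt((|z|+a)/2) = sqrt((19.1254+14.3)/2) = sqrt(16.7127) = 4.0881
sqrt((|z|-a)/2) = sqrt((19.1254-14.3)/2) = sqrt(2.4127) = 1.5533

±(4.0881 + 1.5533i) i.e. 4.0881 + 1.5533i and -4.0881 - 1.5533i


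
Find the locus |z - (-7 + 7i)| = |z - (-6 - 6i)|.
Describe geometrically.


Equal distances means the locus is the perpendicular bisector of z1 and z2.
Midpoint = ((-7+(-6))/2, (7+(-6))/2) = (-6.5000, 0.5000)

Perpendicular bisector through (-6.5000, 0.5000)


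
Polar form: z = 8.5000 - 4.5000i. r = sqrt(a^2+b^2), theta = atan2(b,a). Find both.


r = sqrt(72.25+20.25) = sqrt(92.5) = 9.6177
theta = atan2(-4.5, 8.5) = -27.8973 degrees

r = 9.6177, theta = -27.8973 degrees


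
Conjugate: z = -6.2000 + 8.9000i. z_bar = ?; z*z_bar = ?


z_bar = -6.2000 - 8.9000i
z*z_bar = (-6.2)^2 + 8.9^2 = 38.44 + 79.21 = 117.65

z_bar = -6.2000 - 8.9000i, z*z_bar = 117.65


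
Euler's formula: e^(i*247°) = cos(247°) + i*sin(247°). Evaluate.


cos(247°) = -0.3907
sin(247°) = -0.9205

e^(i*247°) = -0.3907 - 0.9205i


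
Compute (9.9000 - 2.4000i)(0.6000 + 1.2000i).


Real = 9.9*0.6 - (-2.4)*1.2 = 5.94 - (-2.88) = 8.82
Imag = 9.9*1.2 + 0.6*(-2.4) = 11.88 - (1.44) = 10.44

8.8200 + 10.4400i


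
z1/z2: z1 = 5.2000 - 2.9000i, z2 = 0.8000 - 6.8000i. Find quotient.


Conjugate of z2 = 0.8000 + 6.8000i
Numerator: (5.2000 - 2.9000i)(0.8000 + 6.8000i) = 23.8800 + 33.0400i
Denominator: 0.8^2 + (-6.8)^2 = 46.88
Result = (23.8800 + 33.0400i)/46.88

0.5094 + 0.7048i


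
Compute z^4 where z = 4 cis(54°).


r^4 = 4^4 = 256
n*theta = 4*54° = 216° = 216° (mod 360)
a = 256*cos(216°) = -207.1084
b = 256*sin(216°) = -150.4730

256 cis(216°) = -207.1084 - 150.4730i


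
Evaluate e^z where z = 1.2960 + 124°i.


e^1.2960 = 3.6546
cos(124°) = -0.5592
sin(124°) = 0.82904
Real = 3.6546*(-0.5592) = -2.0437
Imag = 3.6546*0.82904 = 3.0298

-2.0437 + 3.0298i


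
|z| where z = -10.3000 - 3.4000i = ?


|z| = sqrt((-10.3)^2 + (-3.4)^2) = sqrt(106.09 + 11.56) = sqrt(117.65) = 10.8467

|z| = 10.8467


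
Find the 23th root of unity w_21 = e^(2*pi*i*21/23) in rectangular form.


Angle = 360*21/23 = 328.6957°
a = cos(328.6957°) = 0.8544
b = sin(328.6957°) = -0.5196

0.8544 - 0.5196i


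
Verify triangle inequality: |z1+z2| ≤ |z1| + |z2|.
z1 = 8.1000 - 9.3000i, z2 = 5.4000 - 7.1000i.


|z1| = sqrt(8.1^2 + (-9.3)^2) = sqrt(152.1) = 12.3329
|z2| = sqrt(5.4^2 + (-7.1)^2) = sqrt(79.57) = 8.9202
z1+z2 = 13.5000 - 16.4000i
|z1+z2| = sqrt(451.21) = 21.2417
|z1|+|z2| = 12.3329 + 8.9202 = 21.2531

|z1+z2| = 21.2417 ≤ |z1|+|z2| = 21.2531 (verified)


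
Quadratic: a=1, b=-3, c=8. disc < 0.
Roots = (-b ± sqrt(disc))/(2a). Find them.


disc = (-3)^2 - 4*1*8 = 9 - 32 = -23
sqrt(|disc|) = sqrt(23) = 4.7958
Real part = 3/(2*1) = 1.5000
Imag part = 4.7958/(2*1) = 2.3979

1.5000 ± 2.3979i


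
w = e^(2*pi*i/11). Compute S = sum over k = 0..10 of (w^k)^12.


The roots are w_k = w^k with w = e^(2*pi*i/11), and (w^k)^12 = (w^12)^k.
So S = 1 + u + u^2 + ... + u^(10) with u = w^12.
12 = 1*11 + 1, so 12 is not a multiple of 11: u = (w^11)^1 * w^1 = w^1 ≠ 1 (w is a primitive 11th root), while u^11 = (w^11)^12 = 1.
Geometric series: S = (1 - u^11)/(1 - u) = (1 - 1)/(1 - u) = 0

S = 0


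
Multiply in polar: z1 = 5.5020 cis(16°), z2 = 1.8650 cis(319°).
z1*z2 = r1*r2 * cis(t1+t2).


r = 5.5020 * 1.8650 = 10.2612
theta = 16° + 319° = 335° = 335° (mod 360)

10.2612 cis(335°)


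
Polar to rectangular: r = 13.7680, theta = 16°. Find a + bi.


a = 13.7680*cos(16°) = 13.7680*0.961262 = 13.2347
b = 13.7680*sin(16°) = 13.7680*0.27564 = 3.7950

13.2347 + 3.7950i


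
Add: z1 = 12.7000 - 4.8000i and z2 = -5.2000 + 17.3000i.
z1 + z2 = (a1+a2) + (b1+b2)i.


Real: 12.7 - 5.2 = 7.5
Imag: -4.8 + 17.3 = 12.5

7.5000 + 12.5000i


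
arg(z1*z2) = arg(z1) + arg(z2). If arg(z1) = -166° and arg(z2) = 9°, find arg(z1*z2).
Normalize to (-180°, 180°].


arg(z1*z2) = -166° + 9° = -157°
Normalized to (-180°, 180°]: -157°

-157°


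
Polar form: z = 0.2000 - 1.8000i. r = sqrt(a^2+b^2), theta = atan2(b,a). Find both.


r = sqrt(0.04+3.24) = sqrt(3.28) = 1.8111
theta = atan2(-1.8, 0.2) = -83.6598 degrees

r = 1.8111, theta = -83.6598 degrees


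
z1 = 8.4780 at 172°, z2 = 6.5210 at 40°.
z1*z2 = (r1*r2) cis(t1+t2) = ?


r = 8.4780 * 6.5210 = 55.2850
theta = 172° + 40° = 212° = 212° (mod 360)

55.2850 cis(212°)


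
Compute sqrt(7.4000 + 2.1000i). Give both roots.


|z| = sqrt(54.76+4.41) = 7.6922
sqrt((|z|+a)/2) = sqrt((7.6922+7.4)/2) = sqrt(7.5461) = 2.7470
sqrt((|z|-a)/2) = sqrt((7.6922-7.4)/2) = sqrt(0.1461) = 0.3822

±(2.7470 + 0.3822i) i.e. 2.7470 + 0.3822i and -2.7470 - 0.3822i


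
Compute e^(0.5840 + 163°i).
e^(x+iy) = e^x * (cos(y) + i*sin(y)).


e^0.5840 = 1.7932
cos(163°) = -0.9563
sin(163°) = 0.2924
Real = 1.7932*(-0.9563) = -1.7148
Imag = 1.7932*0.2924 = 0.5243

-1.7148 + 0.5243i


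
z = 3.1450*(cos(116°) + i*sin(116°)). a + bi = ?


a = 3.1450*cos(116°) = 3.1450*(-0.43837) = -1.3787
b = 3.1450*sin(116°) = 3.1450*0.8988 = 2.8267

-1.3787 + 2.8267i


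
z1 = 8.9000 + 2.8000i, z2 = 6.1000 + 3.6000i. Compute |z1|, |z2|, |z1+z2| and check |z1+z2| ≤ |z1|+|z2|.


|z1| = sqrt(8.9^2 + 2.8^2) = sqrt(87.05) = 9.3301
|z2| = sqrt(6.1^2 + 3.6^2) = sqrt(50.17) = 7.0831
z1+z2 = 15.0000 + 6.4000i
|z1+z2| = sqrt(265.96) = 16.3083
|z1|+|z2| = 9.3301 + 7.0831 = 16.4132

|z1+z2| = 16.3083 ≤ |z1|+|z2| = 16.4132 (verified)


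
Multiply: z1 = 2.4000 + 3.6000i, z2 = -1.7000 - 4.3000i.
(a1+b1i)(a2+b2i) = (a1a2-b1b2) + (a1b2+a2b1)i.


Real = 2.4*(-1.7) - 3.6*(-4.3) = -4.08 - (-15.48) = 11.4
Imag = 2.4*(-4.3) - (1.7)*3.6 = -10.32 - (6.12) = -16.44

11.4000 - 16.4400i


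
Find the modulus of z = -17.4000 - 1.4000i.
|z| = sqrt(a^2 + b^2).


|z| = sqrt((-17.4)^2 + (-1.4)^2) = sqrt(302.76 + 1.96) = sqrt(304.72) = 17.4562

|z| = 17.4562


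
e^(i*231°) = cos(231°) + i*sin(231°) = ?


cos(231°) = -0.6293
sin(231°) = -0.7771

e^(i*231°) = -0.6293 - 0.7771i


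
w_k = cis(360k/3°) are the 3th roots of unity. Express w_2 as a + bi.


Angle = 360*2/3 = 240°
a = cos(240°) = -0.5000
b = sin(240°) = -0.8660

-0.5000 - 0.8660i


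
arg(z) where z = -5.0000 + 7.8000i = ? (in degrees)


Re = -5, Im = 7.8
arg = atan2(7.8, -5) = 122.6609 degrees

arg(z) = 122.6609 degrees


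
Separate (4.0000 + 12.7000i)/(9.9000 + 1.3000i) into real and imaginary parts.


Multiply by conjugate: (4.0000 + 12.7000i)(9.9000 - 1.3000i) / (9.9^2 + 1.3^2)
Numerator real = 4*9.9 + 12.7*1.3 = 56.11
Numerator imag = 12.7*9.9 - 4*1.3 = 120.53
Denominator = 99.7
Re(z) = 56.11/99.7 = 0.5628
Im(z) = 120.53/99.7 = 1.2089

Re(z) = 0.5628, Im(z) = 1.2089


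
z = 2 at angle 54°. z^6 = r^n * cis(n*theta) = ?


r^6 = 2^6 = 64
n*theta = 6*54° = 324° = 324° (mod 360)
a = 64*cos(324°) = 51.7771
b = 64*sin(324°) = -37.6183

64 cis(324°) = 51.7771 - 37.6183i


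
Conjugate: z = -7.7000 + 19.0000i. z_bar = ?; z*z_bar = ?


z_bar = -7.7000 - 19.0000i
z*z_bar = (-7.7)^2 + 19^2 = 59.29 + 361 = 420.29

z_bar = -7.7000 - 19.0000i, z*z_bar = 420.29


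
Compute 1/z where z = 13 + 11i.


|z|^2 = 169+121 = 290
1/z = (13 - 11i)/290

1/z = 0.0448 - 0.0379i


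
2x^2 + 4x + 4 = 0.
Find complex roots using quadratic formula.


disc = 4^2 - 4*2*4 = 16 - 32 = -16
sqrt(|disc|) = sqrt(16) = 4.0000
Real part = -4/(2*2) = -1.0000
Imag part = 4.0000/(2*2) = 1.0000

-1.0000 ± 1.0000i


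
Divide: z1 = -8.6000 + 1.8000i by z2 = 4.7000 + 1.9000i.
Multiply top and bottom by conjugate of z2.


Conjugate of z2 = 4.7000 - 1.9000i
Numerator: (-8.6000 + 1.8000i)(4.7000 - 1.9000i) = -37.0000 + 24.8000i
Denominator: 4.7^2 + 1.9^2 = 25.7
Result = (-37.0000 + 24.8000i)/25.7

-1.4397 + 0.9650i


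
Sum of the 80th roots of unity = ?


The sum of all 80th roots of unity is 0.
Geometric series: (1 - w^80)/(1 - w) = (1-1)/(1-w) = 0 since w^80 = 1, w ≠ 1.
Alternatively: coefficient of z^79 in z^80 - 1 is 0.

0


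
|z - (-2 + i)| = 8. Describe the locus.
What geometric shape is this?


|z - z0| = r is a circle with center z0 and radius r.
Center = (-2, 1), radius = 8

Circle with center (-2, 1) and radius 8


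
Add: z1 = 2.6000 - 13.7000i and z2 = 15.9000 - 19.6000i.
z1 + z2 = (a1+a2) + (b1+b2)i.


Real: 2.6 + 15.9 = 18.5
Imag: -13.7 - 19.6 = -33.3

18.5000 - 33.3000i


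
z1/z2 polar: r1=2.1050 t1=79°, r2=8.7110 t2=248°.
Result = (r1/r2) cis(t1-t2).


r = 2.1050 / 8.7110 = 0.2416
theta = 79° - 248° = -169° = 191° (mod 360)

0.2416 cis(191°)


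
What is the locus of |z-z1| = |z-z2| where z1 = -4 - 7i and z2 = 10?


Equal distances means the locus is the perpendicular bisector of z1 and z2.
Midpoint = ((-4+10)/2, (-7+0)/2) = (3.0000, -3.5000)

Perpendicular bisector through (3.0000, -3.5000)


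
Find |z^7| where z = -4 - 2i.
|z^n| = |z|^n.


|z| = sqrt(16+4) = sqrt(20) = 4.4721
|z^7| = |z|^7 = (sqrt(20))^7 = 20^3 * sqrt(20) = 8000*sqrt(20)

|z^7| = 8000*sqrt(20) ≈ 35777.0876


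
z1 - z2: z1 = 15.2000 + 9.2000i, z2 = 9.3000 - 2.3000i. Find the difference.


Real: 15.2 - 9.3 = 5.9
Imag: 9.2 + 2.3 = 11.5

5.9000 + 11.5000i


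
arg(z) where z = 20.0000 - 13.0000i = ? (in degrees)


Re = 20, Im = -13
arg = atan2(-13, 20) = -33.0239 degrees

arg(z) = -33.0239 degrees


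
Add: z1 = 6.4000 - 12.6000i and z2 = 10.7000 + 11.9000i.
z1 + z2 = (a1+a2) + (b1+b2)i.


Real: 6.4 + 10.7 = 17.1
Imag: -12.6 + 11.9 = -0.7

17.1000 - 0.7000i


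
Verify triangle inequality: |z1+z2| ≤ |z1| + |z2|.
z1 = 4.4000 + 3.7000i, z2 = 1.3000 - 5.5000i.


|z1| = sqrt(4.4^2 + 3.7^2) = sqrt(33.05) = 5.7489
|z2| = sqrt(1.3^2 + (-5.5)^2) = sqrt(31.94) = 5.6515
z1+z2 = 5.7000 - 1.8000i
|z1+z2| = sqrt(35.73) = 5.9775
|z1|+|z2| = 5.7489 + 5.6515 = 11.4004

|z1+z2| = 5.9775 ≤ |z1|+|z2| = 11.4004 (verified)


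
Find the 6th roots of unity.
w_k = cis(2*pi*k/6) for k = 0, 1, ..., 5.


The 6th roots of unity are cis(360k/6°) for k=0..5
Angle step = 360/6 = 60°
Primitive root: cis(60°)
Primitive root = 0.5000 + 0.8660i

6 roots at angles: 0°, 60°, 120°, 180°, 240°, 300°


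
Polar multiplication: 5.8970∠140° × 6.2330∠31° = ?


r = 5.8970 * 6.2330 = 36.7560
theta = 140° + 31° = 171° = 171° (mod 360)

36.7560 cis(171°)


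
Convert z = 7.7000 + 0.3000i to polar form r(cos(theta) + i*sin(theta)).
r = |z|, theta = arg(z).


r = sqrt(59.29+0.09) = sqrt(59.38) = 7.7058
theta = atan2(0.3, 7.7) = 2.2312 degrees

r = 7.7058, theta = 2.2312 degrees


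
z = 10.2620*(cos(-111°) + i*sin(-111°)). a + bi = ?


a = 10.2620*cos(-111°) = 10.2620*(-0.35837) = -3.6776
b = 10.2620*sin(-111°) = 10.2620*(-0.93358) = -9.5804

-3.6776 - 9.5804i


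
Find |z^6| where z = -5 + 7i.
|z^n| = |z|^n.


|z| = sqrt(25+49) = sqrt(74) = 8.6023
|z^6| = |z|^6 = (sqrt(74))^6 = 74^3 = 405224

|z^6| = 405224


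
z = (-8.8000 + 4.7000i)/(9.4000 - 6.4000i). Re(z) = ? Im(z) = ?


Multiply by conjugate: (-8.8000 + 4.7000i)(9.4000 + 6.4000i) / (9.4^2 + (-6.4)^2)
Numerator real = -8.8*9.4 + 4.7*(-6.4) = -112.8
Numerator imag = 4.7*9.4 - (-8.8)*(-6.4) = -12.14
Denominator = 129.32
Re(z) = -112.8/129.32 = -0.8723
Im(z) = -12.14/129.32 = -0.0939

Re(z) = -0.8723, Im(z) = -0.0939


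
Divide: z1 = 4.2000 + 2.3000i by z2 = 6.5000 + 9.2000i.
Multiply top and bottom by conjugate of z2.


Conjugate of z2 = 6.5000 - 9.2000i
Numerator: (4.2000 + 2.3000i)(6.5000 - 9.2000i) = 48.4600 - 23.6900i
Denominator: 6.5^2 + 9.2^2 = 126.89
Result = (48.4600 - 23.6900i)/126.89

0.3819 - 0.1867i


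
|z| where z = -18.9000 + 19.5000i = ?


|z| = sqrt((-18.9)^2 + 19.5^2) = sqrt(357.21 + 380.25) = sqrt(737.46) = 27.1562

|z| = 27.1562


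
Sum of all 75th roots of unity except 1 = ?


With w = e^(2*pi*i/75), all 75 of the 75th roots of unity w^0 = 1, w, ..., w^(74) sum to 0: 1 + w + ... + w^(74) = (1 - w^75)/(1 - w) = 0 since w^75 = 1, w ≠ 1.
Removing the root 1: w + w^2 + ... + w^(74) = 0 - 1 = -1

Sum = -1


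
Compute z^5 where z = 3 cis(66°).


r^5 = 3^5 = 243
n*theta = 5*66° = 330° = 330° (mod 360)
a = 243*cos(330°) = 210.4442
b = 243*sin(330°) = -121.5000

243 cis(330°) = 210.4442 - 121.5000i


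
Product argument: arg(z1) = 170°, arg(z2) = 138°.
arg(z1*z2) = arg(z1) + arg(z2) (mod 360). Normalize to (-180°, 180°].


arg(z1*z2) = 170° + 138° = 308°
Normalized to (-180°, 180°]: -52°

-52°


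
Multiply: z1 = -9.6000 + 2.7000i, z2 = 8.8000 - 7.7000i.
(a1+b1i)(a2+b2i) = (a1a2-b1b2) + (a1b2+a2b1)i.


Real = -9.6*8.8 - 2.7*(-7.7) = -84.48 - (-20.79) = -63.69
Imag = -9.6*(-7.7) + 8.8*2.7 = 73.92 + 23.76 = 97.68

-63.6900 + 97.6800i


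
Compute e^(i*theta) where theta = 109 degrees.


cos(109°) = -0.3256
sin(109°) = 0.9455

e^(i*109°) = -0.3256 + 0.9455i


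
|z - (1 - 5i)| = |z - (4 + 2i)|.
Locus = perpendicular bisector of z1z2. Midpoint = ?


Equal distances means the locus is the perpendicular bisector of z1 and z2.
Midpoint = ((1+4)/2, (-5+2)/2) = (2.5000, -1.5000)

Perpendicular bisector through (2.5000, -1.5000)


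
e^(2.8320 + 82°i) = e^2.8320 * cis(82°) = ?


e^2.8320 = 16.97939
cos(82°) = 0.139173
sin(82°) = 0.990268
Real = 16.97939*0.139173 = 2.3631
Imag = 16.97939*0.990268 = 16.8141

2.3631 + 16.8141i


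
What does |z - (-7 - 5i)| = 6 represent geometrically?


|z - z0| = r is a circle with center z0 and radius r.
Center = (-7, -5), radius = 6

Circle with center (-7, -5) and radius 6


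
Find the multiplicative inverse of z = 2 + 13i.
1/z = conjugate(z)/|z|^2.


|z|^2 = 4+169 = 173
1/z = (2 - 13i)/173

1/z = 0.0116 - 0.0751i


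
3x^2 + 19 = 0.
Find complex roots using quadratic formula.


disc = 0^2 - 4*3*19 = 0 - 228 = -228
sqrt(|disc|) = sqrt(228) = 15.0997
Real part = 0/(2*3) = 0
Imag part = 15.0997/(2*3) = 2.5166

0 ± 2.5166i


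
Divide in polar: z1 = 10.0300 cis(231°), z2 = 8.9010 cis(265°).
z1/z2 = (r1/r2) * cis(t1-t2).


r = 10.0300 / 8.9010 = 1.1268
theta = 231° - 265° = -34° = 326° (mod 360)

1.1268 cis(326°)


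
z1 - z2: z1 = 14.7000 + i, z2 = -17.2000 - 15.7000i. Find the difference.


Real: 14.7 + 17.2 = 31.9
Imag: 1 + 15.7 = 16.7

31.9000 + 16.7000i


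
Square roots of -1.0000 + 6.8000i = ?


|z| = sqrt(1+46.24) = 6.8731
sqrt((|z|+a)/2) = sqrt((6.8731+(-1))/2) = sqrt(2.9366) = 1.7136
sqrt((|z|-a)/2) = sqrt((6.8731-(-1))/2) = sqrt(3.9366) = 1.9841

±(1.7136 + 1.9841i) i.e. 1.7136 + 1.9841i and -1.7136 - 1.9841i


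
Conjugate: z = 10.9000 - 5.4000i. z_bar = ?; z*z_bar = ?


z_bar = 10.9000 + 5.4000i
z*z_bar = 10.9^2 + (-5.4)^2 = 118.81 + 29.16 = 147.97

z_bar = 10.9000 + 5.4000i, z*z_bar = 147.97


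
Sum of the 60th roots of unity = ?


The sum of all 60th roots of unity is 0.
Geometric series: (1 - w^60)/(1 - w) = (1-1)/(1-w) = 0 since w^60 = 1, w ≠ 1.
Alternatively: coefficient of z^59 in z^60 - 1 is 0.

0


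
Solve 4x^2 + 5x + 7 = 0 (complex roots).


disc = 5^2 - 4*4*7 = 25 - 112 = -87
sqrt(|disc|) = sqrt(87) = 9.3274
Real part = -5/(2*4) = -0.6250
Imag part = 9.3274/(2*4) = 1.1659

-0.6250 ± 1.1659i


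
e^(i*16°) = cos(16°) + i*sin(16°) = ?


cos(16°) = 0.9613
sin(16°) = 0.2756

e^(i*16°) = 0.9613 + 0.2756i


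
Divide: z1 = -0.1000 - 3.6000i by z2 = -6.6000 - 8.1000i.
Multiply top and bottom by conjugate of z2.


Conjugate of z2 = -6.6000 + 8.1000i
Numerator: (-0.1000 - 3.6000i)(-6.6000 + 8.1000i) = 29.8200 + 22.9500i
Denominator: (-6.6)^2 + (-8.1)^2 = 109.17
Result = (29.8200 + 22.9500i)/109.17

0.2732 + 0.2102i


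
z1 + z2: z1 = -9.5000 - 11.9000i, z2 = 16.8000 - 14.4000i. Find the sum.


Real: -9.5 + 16.8 = 7.3
Imag: -11.9 - 14.4 = -26.3

7.3000 - 26.3000i


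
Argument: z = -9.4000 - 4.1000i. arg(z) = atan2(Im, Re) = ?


Re = -9.4, Im = -4.1
arg = atan2(-4.1, -9.4) = -156.4346 degrees

arg(z) = -156.4346 degrees


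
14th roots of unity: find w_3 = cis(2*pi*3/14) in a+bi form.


Angle = 360*3/14 = 77.1429°
a = cos(77.1429°) = 0.2225
b = sin(77.1429°) = 0.9749

0.2225 + 0.9749i


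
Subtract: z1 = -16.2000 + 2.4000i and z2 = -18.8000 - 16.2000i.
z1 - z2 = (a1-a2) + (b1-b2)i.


Real: -16.2 + 18.8 = 2.6
Imag: 2.4 + 16.2 = 18.6

2.6000 + 18.6000i


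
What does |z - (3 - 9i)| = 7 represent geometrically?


|z - z0| = r is a circle with center z0 and radius r.
Center = (3, -9), radius = 7

Circle with center (3, -9) and radius 7


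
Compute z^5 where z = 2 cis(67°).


r^5 = 2^5 = 32
n*theta = 5*67° = 335° = 335° (mod 360)
a = 32*cos(335°) = 29.0018
b = 32*sin(335°) = -13.5238

32 cis(335°) = 29.0018 - 13.5238i


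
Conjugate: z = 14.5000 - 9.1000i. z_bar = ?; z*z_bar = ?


z_bar = 14.5000 + 9.1000i
z*z_bar = 14.5^2 + (-9.1)^2 = 210.25 + 82.81 = 293.06

z_bar = 14.5000 + 9.1000i, z*z_bar = 293.06


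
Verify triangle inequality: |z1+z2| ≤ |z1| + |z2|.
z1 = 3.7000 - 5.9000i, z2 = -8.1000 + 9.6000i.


|z1| = sqrt(3.7^2 + (-5.9)^2) = sqrt(48.5) = 6.9642
|z2| = sqrt((-8.1)^2 + 9.6^2) = sqrt(157.77) = 12.5607
z1+z2 = -4.4000 + 3.7000i
|z1+z2| = sqrt(33.05) = 5.7489
|z1|+|z2| = 6.9642 + 12.5607 = 19.5249

|z1+z2| = 5.7489 ≤ |z1|+|z2| = 19.5249 (verified)


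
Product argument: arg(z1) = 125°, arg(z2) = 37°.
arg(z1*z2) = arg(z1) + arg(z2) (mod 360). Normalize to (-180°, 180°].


arg(z1*z2) = 125° + 37° = 162°
Normalized to (-180°, 180°]: 162°

162°


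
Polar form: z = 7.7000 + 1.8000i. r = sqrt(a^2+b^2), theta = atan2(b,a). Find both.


r = sqrt(59.29+3.24) = sqrt(62.53) = 7.9076
theta = atan2(1.8, 7.7) = 13.1575 degrees

r = 7.9076, theta = 13.1575 degrees


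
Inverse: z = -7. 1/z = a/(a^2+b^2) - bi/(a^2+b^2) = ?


|z|^2 = 49+0 = 49
1/z = (-7 - 0i)/49

1/z = -0.1429 + 0i


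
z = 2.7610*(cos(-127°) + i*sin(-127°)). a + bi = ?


a = 2.7610*cos(-127°) = 2.7610*(-0.6018) = -1.6616
b = 2.7610*sin(-127°) = 2.7610*(-0.79864) = -2.2050

-1.6616 - 2.2050i


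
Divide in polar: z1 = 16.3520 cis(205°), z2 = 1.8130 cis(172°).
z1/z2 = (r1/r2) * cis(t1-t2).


r = 16.3520 / 1.8130 = 9.0193
theta = 205° - 172° = 33° = 33° (mod 360)

9.0193 cis(33°)


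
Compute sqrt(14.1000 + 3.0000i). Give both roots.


|z| = sqrt(198.81+9) = 14.4156
sqrt((|z|+a)/2) = sqrt((14.4156+14.1)/2) = sqrt(14.2578) = 3.7760
sqrt((|z|-a)/2) = sqrt((14.4156-14.1)/2) = sqrt(0.1578) = 0.3973

±(3.7760 + 0.3973i) i.e. 3.7760 + 0.3973i and -3.7760 - 0.3973i


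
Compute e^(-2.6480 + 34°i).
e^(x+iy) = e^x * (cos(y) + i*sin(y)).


e^-2.6480 = 0.0708
cos(34°) = 0.829
sin(34°) = 0.5592
Real = 0.0708*0.829 = 0.0587
Imag = 0.0708*0.5592 = 0.0396

0.0587 + 0.0396i


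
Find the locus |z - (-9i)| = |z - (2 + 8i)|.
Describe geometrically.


Equal distances means the locus is the perpendicular bisector of z1 and z2.
Midpoint = ((0+2)/2, (-9+8)/2) = (1.0000, -0.5000)

Perpendicular bisector through (1.0000, -0.5000)


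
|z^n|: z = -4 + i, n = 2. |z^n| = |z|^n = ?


|z| = sqrt(16+1) = sqrt(17) = 4.1231
|z^2| = |z|^2 = (sqrt(17))^2 = 17

|z^2| = 17


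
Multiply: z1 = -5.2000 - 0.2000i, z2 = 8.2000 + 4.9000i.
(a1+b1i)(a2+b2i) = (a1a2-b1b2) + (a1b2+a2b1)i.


Real = -5.2*8.2 - (-0.2)*4.9 = -42.64 - (-0.98) = -41.66
Imag = -5.2*4.9 + 8.2*(-0.2) = -25.48 - (1.64) = -27.12

-41.6600 - 27.1200i


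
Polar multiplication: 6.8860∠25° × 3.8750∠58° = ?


r = 6.8860 * 3.8750 = 26.6833
theta = 25° + 58° = 83° = 83° (mod 360)

26.6833 cis(83°)


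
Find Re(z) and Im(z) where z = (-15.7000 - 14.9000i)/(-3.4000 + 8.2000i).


Multiply by conjugate: (-15.7000 - 14.9000i)(-3.4000 - 8.2000i) / ((-3.4)^2 + 8.2^2)
Numerator real = -15.7*(-3.4) - (14.9)*8.2 = -68.8
Numerator imag = -14.9*(-3.4) - (-15.7)*8.2 = 179.4
Denominator = 78.8
Re(z) = -68.8/78.8 = -0.8731
Im(z) = 179.4/78.8 = 2.2766

Re(z) = -0.8731, Im(z) = 2.2766


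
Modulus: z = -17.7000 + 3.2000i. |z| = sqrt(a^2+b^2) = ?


|z| = sqrt((-17.7)^2 + 3.2^2) = sqrt(313.29 + 10.24) = sqrt(323.53) = 17.9869

|z| = 17.9869


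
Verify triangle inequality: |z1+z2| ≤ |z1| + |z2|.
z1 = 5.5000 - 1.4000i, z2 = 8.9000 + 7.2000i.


|z1| = sqrt(5.5^2 + (-1.4)^2) = sqrt(32.21) = 5.6754
|z2| = sqrt(8.9^2 + 7.2^2) = sqrt(131.05) = 11.4477
z1+z2 = 14.4000 + 5.8000i
|z1+z2| = sqrt(241) = 15.5242
|z1|+|z2| = 5.6754 + 11.4477 = 17.1231

|z1+z2| = 15.5242 ≤ |z1|+|z2| = 17.1231 (verified)


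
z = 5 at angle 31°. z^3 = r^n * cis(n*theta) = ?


r^3 = 5^3 = 125
n*theta = 3*31° = 93° = 93° (mod 360)
a = 125*cos(93°) = -6.5420
b = 125*sin(93°) = 124.8287

125 cis(93°) = -6.5420 + 124.8287i


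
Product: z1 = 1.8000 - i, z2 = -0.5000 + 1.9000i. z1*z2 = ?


Real = 1.8*(-0.5) - (-1)*1.9 = -0.9 - (-1.9) = 1
Imag = 1.8*1.9 - (0.5)*(-1) = 3.42 + 0.5 = 3.92

1.0000 + 3.9200i


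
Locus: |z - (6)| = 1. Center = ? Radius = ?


|z - z0| = r is a circle with center z0 and radius r.
Center = (6, 0), radius = 1

Circle with center (6, 0) and radius 1


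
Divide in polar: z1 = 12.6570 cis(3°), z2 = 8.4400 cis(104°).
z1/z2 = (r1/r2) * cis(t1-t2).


r = 12.6570 / 8.4400 = 1.4996
theta = 3° - 104° = -101° = 259° (mod 360)

1.4996 cis(259°)


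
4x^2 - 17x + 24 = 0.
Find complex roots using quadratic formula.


disc = (-17)^2 - 4*4*24 = 289 - 384 = -95
sqrt(|disc|) = sqrt(95) = 9.7468
Real part = 17/(2*4) = 2.1250
Imag part = 9.7468/(2*4) = 1.2183

2.1250 ± 1.2183i


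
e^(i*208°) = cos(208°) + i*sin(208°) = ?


cos(208°) = -0.8829
sin(208°) = -0.4695

e^(i*208°) = -0.8829 - 0.4695i


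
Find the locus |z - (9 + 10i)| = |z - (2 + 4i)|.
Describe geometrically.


Equal distances means the locus is the perpendicular bisector of z1 and z2.
Midpoint = ((9+2)/2, (10+4)/2) = (5.5000, 7.0000)

Perpendicular bisector through (5.5000, 7.0000)


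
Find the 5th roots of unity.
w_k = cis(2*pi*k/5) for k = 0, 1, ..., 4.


The 5th roots of unity are cis(360k/5°) for k=0..4
Angle step = 360/5 = 72°
Primitive root: cis(72°)
Primitive root = 0.3090 + 0.9511i

5 roots at angles: 0°, 72°, 144°, 216°, 288°


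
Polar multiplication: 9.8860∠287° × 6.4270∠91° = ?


r = 9.8860 * 6.4270 = 63.5373
theta = 287° + 91° = 378° = 18° (mod 360)

63.5373 cis(18°)


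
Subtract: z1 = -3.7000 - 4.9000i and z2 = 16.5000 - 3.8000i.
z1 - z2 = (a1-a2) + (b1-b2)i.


Real: -3.7 - 16.5 = -20.2
Imag: -4.9 + 3.8 = -1.1

-20.2000 - 1.1000i


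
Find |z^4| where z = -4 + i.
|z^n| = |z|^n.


|z| = sqrt(16+1) = sqrt(17) = 4.1231
|z^4| = |z|^4 = (sqrt(17))^4 = 17^2 = 289

|z^4| = 289


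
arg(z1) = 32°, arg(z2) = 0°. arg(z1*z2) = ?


arg(z1*z2) = 32° + 0° = 32°
Normalized to (-180°, 180°]: 32°

32°


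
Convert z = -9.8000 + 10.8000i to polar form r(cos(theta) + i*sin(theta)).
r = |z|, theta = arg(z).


r = sqrt(96.04+116.64) = sqrt(212.68) = 14.5836
theta = atan2(10.8, -9.8) = 132.2208 degrees

r = 14.5836, theta = 132.2208 degrees
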